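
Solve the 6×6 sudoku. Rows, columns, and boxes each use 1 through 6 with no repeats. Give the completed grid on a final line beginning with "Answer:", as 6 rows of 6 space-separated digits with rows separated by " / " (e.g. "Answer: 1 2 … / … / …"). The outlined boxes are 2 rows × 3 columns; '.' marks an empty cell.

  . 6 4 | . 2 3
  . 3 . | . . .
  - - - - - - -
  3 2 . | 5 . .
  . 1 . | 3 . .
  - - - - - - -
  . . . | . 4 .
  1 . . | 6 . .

Step 1. [r4c5∈{6}] only 6 remains possible at r4c5, so r4c5=6.
Step 2. [r2c3∈{1,2,5}] across col 3, 1 lands solely at r2c3, so r2c3=1.
Step 3. [r5c2∈{5}] r5c2's peers cover all but 5 ⇒ r5c2=5.
Step 4. [r5c4∈{1,2}] col 4 places 2 nowhere but r5c4. So r5c4=2.
Step 5. [r2c5∈{5}] nothing but 5 survives at r2c5. So r2c5=5.
Step 6. [r3c6∈{1,4}] across row 3, 4 lands solely at r3c6. So r3c6=4.
Step 7. [r5c3∈{3,6}] 3 has one home in row 5: r5c3, so r5c3=3.
Step 8. [r4c3∈{5}] r4c3's peers cover all but 5, so r4c3=5.
Step 9. [r4c1∈{4}] r4c1 is down to just 4 ⇒ r4c1=4.
Step 10. [r6c2∈{4}] r6c2 has the single candidate 4, so r6c2=4.
Step 11. [r2c4∈{4}] r2c4's peers cover all but 4. So r2c4=4.
Step 12. [r1c4∈{1}] nothing but 1 survives at r1c4. So r1c4=1.
Step 13. [r6c5∈{3}] r6c5 has the single candidate 3. So r6c5=3.
Step 14. [r6c3∈{2}] r6c3 has the single candidate 2 ⇒ r6c3=2.
Step 15. [r2c1∈{2}] r2c1 has the single candidate 2, so r2c1=2.
Step 16. [r4c6∈{2}] only 2 remains possible at r4c6, so r4c6=2.
Step 17. [r5c1∈{6}] r5c1's peers cover all but 6 ⇒ r5c1=6.
Step 18. [r2c6∈{6}] r2c6 is down to just 6 ⇒ r2c6=6.
Step 19. [r3c5∈{1}] r3c5 is down to just 1. So r3c5=1.
Step 20. [r3c3∈{6}] r3c3 is down to just 6 ⇒ r3c3=6.
Step 21. [r1c1∈{5}] nothing but 5 survives at r1c1, so r1c1=5.
Step 22. [r6c6∈{5}] r6c6 has the single candidate 5 ⇒ r6c6=5.
Step 23. [r5c6∈{1}] r5c6 is down to just 1, so r5c6=1.

Answer: 5 6 4 1 2 3 / 2 3 1 4 5 6 / 3 2 6 5 1 4 / 4 1 5 3 6 2 / 6 5 3 2 4 1 / 1 4 2 6 3 5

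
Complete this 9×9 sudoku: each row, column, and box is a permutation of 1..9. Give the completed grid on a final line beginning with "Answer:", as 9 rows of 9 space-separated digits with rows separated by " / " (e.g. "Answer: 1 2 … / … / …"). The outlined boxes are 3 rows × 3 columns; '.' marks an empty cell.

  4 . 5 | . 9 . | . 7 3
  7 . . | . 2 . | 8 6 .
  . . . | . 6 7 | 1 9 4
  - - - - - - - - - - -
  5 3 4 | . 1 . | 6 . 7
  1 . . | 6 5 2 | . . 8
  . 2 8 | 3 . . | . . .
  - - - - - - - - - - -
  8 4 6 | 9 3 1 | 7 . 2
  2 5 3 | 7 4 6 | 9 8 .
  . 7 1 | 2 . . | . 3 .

Step 1. [r1c6∈{8}] only 8 remains possible at r1c6, so r1c6=8.
Step 2. [r6c9∈{1,5,9}] across col 9, 9 lands solely at r6c9. So r6c9=9.
Step 3. [r6c6∈{4}] only 4 remains possible at r6c6, so r6c6=4.
Step 4. [r2c9∈{5}] r2c9 has the single candidate 5, so r2c9=5.
Step 5. [r7c8∈{5}] only 5 remains possible at r7c8. So r7c8=5.
Step 6. [r5c2∈{9}] nothing but 9 survives at r5c2, so r5c2=9.
Step 7. [r2c2∈{1}] only 1 remains possible at r2c2, so r2c2=1.
Step 8. [r5c7∈{3,4}] 3 has one home in row 5: r5c7 ⇒ r5c7=3.
Step 9. [r2c3∈{9}] nothing but 9 survives at r2c3 ⇒ r2c3=9.
Step 10. [r9c1∈{9}] r9c1 is down to just 9. So r9c1=9.
Step 11. [r6c7∈{5}] only 5 remains possible at r6c7 ⇒ r6c7=5.
Step 12. [r4c8∈{2}] r4c8's peers cover all but 2 ⇒ r4c8=2.
Step 13. [r1c7∈{2}] only 2 remains possible at r1c7 ⇒ r1c7=2.
Step 14. [r4c6∈{9}] nothing but 9 survives at r4c6, so r4c6=9.
Step 15. [r9c9∈{6}] only 6 remains possible at r9c9, so r9c9=6.
Step 16. [r3c1∈{3}] r3c1 is down to just 3. So r3c1=3.
Step 17. [r3c4∈{5}] r3c4 is down to just 5, so r3c4=5.
Step 18. [r2c6∈{3}] nothing but 3 survives at r2c6. So r2c6=3.
Step 19. [r6c1∈{6}] r6c1's peers cover all but 6 ⇒ r6c1=6.
Step 20. [r1c2∈{6}] r1c2 is down to just 6, so r1c2=6.
Step 21. [r2c4∈{4}] only 4 remains possible at r2c4. So r2c4=4.
Step 22. [r4c4∈{8}] r4c4 has the single candidate 8 ⇒ r4c4=8.
Step 23. [r3c2∈{8}] r3c2 is down to just 8, so r3c2=8.
Step 24. [r9c7∈{4}] r9c7's peers cover all but 4, so r9c7=4.
Step 25. [r5c3∈{7}] r5c3 has the single candidate 7, so r5c3=7.
Step 26. [r6c5∈{7}] nothing but 7 survives at r6c5 ⇒ r6c5=7.
Step 27. [r1c4∈{1}] r1c4 has the single candidate 1. So r1c4=1.
Step 28. [r6c8∈{1}] r6c8 is down to just 1, so r6c8=1.
Step 29. [r5c8∈{4}] nothing but 4 survives at r5c8. So r5c8=4.
Step 30. [r9c5∈{8}] r9c5 is down to just 8, so r9c5=8.
Step 31. [r9c6∈{5}] r9c6's peers cover all but 5. So r9c6=5.
Step 32. [r8c9∈{1}] only 1 remains possible at r8c9, so r8c9=1.
Step 33. [r3c3∈{2}] nothing but 2 survives at r3c3. So r3c3=2.

Answer: 4 6 5 1 9 8 2 7 3 / 7 1 9 4 2 3 8 6 5 / 3 8 2 5 6 7 1 9 4 / 5 3 4 8 1 9 6 2 7 / 1 9 7 6 5 2 3 4 8 / 6 2 8 3 7 4 5 1 9 / 8 4 6 9 3 1 7 5 2 / 2 5 3 7 4 6 9 8 1 / 9 7 1 2 8 5 4 3 6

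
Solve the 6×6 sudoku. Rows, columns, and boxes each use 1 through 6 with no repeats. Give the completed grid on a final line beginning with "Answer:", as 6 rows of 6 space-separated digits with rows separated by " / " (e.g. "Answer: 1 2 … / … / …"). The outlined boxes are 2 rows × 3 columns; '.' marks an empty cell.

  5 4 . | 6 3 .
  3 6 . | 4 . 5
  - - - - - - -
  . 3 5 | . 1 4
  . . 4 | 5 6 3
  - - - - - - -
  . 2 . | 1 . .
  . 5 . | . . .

Step 1. [r3c1∈{2,6}] row 3 places 6 nowhere but r3c1. So r3c1=6.
Step 2. [r2c3∈{1,2}] across row 2, 1 lands solely at r2c3. So r2c3=1.
Step 3. [r6c1∈{1,4}] 1 has one home in row 6: r6c1 ⇒ r6c1=1.
Step 4. [r5c6∈{6}] nothing but 6 survives at r5c6 ⇒ r5c6=6.
Step 5. [r6c6∈{2}] only 2 remains possible at r6c6, so r6c6=2.
Step 6. [r5c3∈{3}] r5c3 is down to just 3 ⇒ r5c3=3.
Step 7. [r5c1∈{4}] only 4 remains possible at r5c1 ⇒ r5c1=4.
Step 8. [r1c6∈{1}] only 1 remains possible at r1c6, so r1c6=1.
Step 9. [r3c4∈{2}] only 2 remains possible at r3c4. So r3c4=2.
Step 10. [r6c4∈{3}] only 3 remains possible at r6c4, so r6c4=3.
Step 11. [r4c1∈{2}] r4c1 is down to just 2. So r4c1=2.
Step 12. [r4c2∈{1}] r4c2 has the single candidate 1. So r4c2=1.
Step 13. [r5c5∈{5}] only 5 remains possible at r5c5 ⇒ r5c5=5.
Step 14. [r6c3∈{6}] nothing but 6 survives at r6c3, so r6c3=6.
Step 15. [r2c5∈{2}] r2c5's peers cover all but 2. So r2c5=2.
Step 16. [r6c5∈{4}] only 4 remains possible at r6c5. So r6c5=4.
Step 17. [r1c3∈{2}] r1c3 is down to just 2, so r1c3=2.

Answer: 5 4 2 6 3 1 / 3 6 1 4 2 5 / 6 3 5 2 1 4 / 2 1 4 5 6 3 / 4 2 3 1 5 6 / 1 5 6 3 4 2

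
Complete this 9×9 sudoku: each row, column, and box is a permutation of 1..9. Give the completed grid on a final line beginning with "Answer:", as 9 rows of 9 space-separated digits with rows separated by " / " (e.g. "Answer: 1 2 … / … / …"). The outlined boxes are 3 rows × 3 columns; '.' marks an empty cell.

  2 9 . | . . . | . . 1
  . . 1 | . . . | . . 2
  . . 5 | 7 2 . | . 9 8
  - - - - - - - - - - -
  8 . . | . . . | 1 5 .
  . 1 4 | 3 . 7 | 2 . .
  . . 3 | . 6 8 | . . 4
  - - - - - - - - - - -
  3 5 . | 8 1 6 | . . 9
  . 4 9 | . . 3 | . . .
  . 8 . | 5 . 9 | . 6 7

Step 1. [r6c8∈{7}] r6c8's peers cover all but 7. So r6c8=7.
Step 2. [r7c7∈{4}] nothing but 4 survives at r7c7. So r7c7=4.
Step 3. [r2c5∈{3,4,5,8,9}] in row 2, 8 fits only at r2c5, so r2c5=8.
Step 4. [r4c6∈{2,4}] r4c6 is the only open cell in col 6 admitting 2, so r4c6=2.
Step 5. [r8c1∈{1,6,7}] in row 8, 6 fits only at r8c1, so r8c1=6.
Step 6. [r2c1∈{4,7}] in col 1, 7 fits only at r2c1, so r2c1=7.
Step 7. [r1c5∈{3,4,5}] across col 5, 3 lands solely at r1c5 ⇒ r1c5=3.
Step 8. [r2c8∈{3,4}] col 8 places 3 nowhere but r2c8, so r2c8=3.
Step 9. [r2c2∈{6}] nothing but 6 survives at r2c2 ⇒ r2c2=6.
Step 10. [r2c4∈{4,9}] across row 2, 9 lands solely at r2c4 ⇒ r2c4=9.
Step 11. [r2c6∈{4,5}] row 2 places 4 nowhere but r2c6, so r2c6=4.
Step 12. [r1c7∈{5,6,7}] row 1 places 7 nowhere but r1c7 ⇒ r1c7=7.
Step 13. [r6c1∈{5,9}] r6c1 is the only open cell in row 6 admitting 5, so r6c1=5.
Step 14. [r8c7∈{5,8}] in col 7, 8 fits only at r8c7 ⇒ r8c7=8.
Step 15. [r7c8∈{2}] nothing but 2 survives at r7c8 ⇒ r7c8=2.
Step 16. [r4c5∈{4,9}] row 4 places 9 nowhere but r4c5. So r4c5=9.
Step 17. [r4c3∈{6,7}] across col 3, 6 lands solely at r4c3. So r4c3=6.
Step 18. [r6c7∈{9}] r6c7 has the single candidate 9 ⇒ r6c7=9.
Step 19. [r5c9∈{6}] r5c9 has the single candidate 6 ⇒ r5c9=6.
Step 20. [r2c7∈{5}] nothing but 5 survives at r2c7. So r2c7=5.
Step 21. [r8c9∈{5}] only 5 remains possible at r8c9 ⇒ r8c9=5.
Step 22. [r4c9∈{3}] only 3 remains possible at r4c9, so r4c9=3.
Step 23. [r1c3∈{8}] nothing but 8 survives at r1c3, so r1c3=8.
Step 24. [r1c8∈{4}] r1c8's peers cover all but 4, so r1c8=4.
Step 25. [r6c2∈{2}] r6c2 has the single candidate 2 ⇒ r6c2=2.
Step 26. [r9c3∈{2}] r9c3 is down to just 2. So r9c3=2.
Step 27. [r7c3∈{7}] nothing but 7 survives at r7c3, so r7c3=7.
Step 28. [r8c5∈{7}] only 7 remains possible at r8c5. So r8c5=7.
Step 29. [r3c1∈{4}] only 4 remains possible at r3c1 ⇒ r3c1=4.
Step 30. [r6c4∈{1}] r6c4 has the single candidate 1, so r6c4=1.
Step 31. [r3c7∈{6}] r3c7 is down to just 6. So r3c7=6.
Step 32. [r4c4∈{4}] nothing but 4 survives at r4c4 ⇒ r4c4=4.
Step 33. [r9c1∈{1}] r9c1 has the single candidate 1. So r9c1=1.
Step 34. [r9c5∈{4}] only 4 remains possible at r9c5 ⇒ r9c5=4.
Step 35. [r3c6∈{1}] r3c6 is down to just 1, so r3c6=1.
Step 36. [r5c8∈{8}] r5c8 is down to just 8 ⇒ r5c8=8.
Step 37. [r8c4∈{2}] r8c4 has the single candidate 2, so r8c4=2.
Step 38. [r1c6∈{5}] r1c6 has the single candidate 5. So r1c6=5.
Step 39. [r5c5∈{5}] r5c5 has the single candidate 5, so r5c5=5.
Step 40. [r3c2∈{3}] r3c2 is down to just 3, so r3c2=3.
Step 41. [r1c4∈{6}] only 6 remains possible at r1c4 ⇒ r1c4=6.
Step 42. [r5c1∈{9}] r5c1 has the single candidate 9. So r5c1=9.
Step 43. [r8c8∈{1}] r8c8 has the single candidate 1. So r8c8=1.
Step 44. [r4c2∈{7}] r4c2 has the single candidate 7 ⇒ r4c2=7.
Step 45. [r9c7∈{3}] r9c7's peers cover all but 3. So r9c7=3.

Answer: 2 9 8 6 3 5 7 4 1 / 7 6 1 9 8 4 5 3 2 / 4 3 5 7 2 1 6 9 8 / 8 7 6 4 9 2 1 5 3 / 9 1 4 3 5 7 2 8 6 / 5 2 3 1 6 8 9 7 4 / 3 5 7 8 1 6 4 2 9 / 6 4 9 2 7 3 8 1 5 / 1 8 2 5 4 9 3 6 7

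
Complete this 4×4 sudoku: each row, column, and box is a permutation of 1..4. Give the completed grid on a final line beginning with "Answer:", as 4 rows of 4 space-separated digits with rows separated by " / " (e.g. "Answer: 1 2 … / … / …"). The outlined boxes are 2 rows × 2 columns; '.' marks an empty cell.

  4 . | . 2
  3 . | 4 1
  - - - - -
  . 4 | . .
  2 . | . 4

Step 1. [r3c4∈{3}] nothing but 3 survives at r3c4. So r3c4=3.
Step 2. [r4c3∈{1}] only 1 remains possible at r4c3. So r4c3=1.
Step 3. [r3c1∈{1}] r3c1's peers cover all but 1, so r3c1=1.
Step 4. [r3c3∈{2}] nothing but 2 survives at r3c3. So r3c3=2.
Step 5. [r4c2∈{3}] r4c2's peers cover all but 3. So r4c2=3.
Step 6. [r1c2∈{1}] r1c2 has the single candidate 1, so r1c2=1.
Step 7. [r2c2∈{2}] r2c2 is down to just 2. So r2c2=2.
Step 8. [r1c3∈{3}] only 3 remains possible at r1c3, so r1c3=3.

Answer: 4 1 3 2 / 3 2 4 1 / 1 4 2 3 / 2 3 1 4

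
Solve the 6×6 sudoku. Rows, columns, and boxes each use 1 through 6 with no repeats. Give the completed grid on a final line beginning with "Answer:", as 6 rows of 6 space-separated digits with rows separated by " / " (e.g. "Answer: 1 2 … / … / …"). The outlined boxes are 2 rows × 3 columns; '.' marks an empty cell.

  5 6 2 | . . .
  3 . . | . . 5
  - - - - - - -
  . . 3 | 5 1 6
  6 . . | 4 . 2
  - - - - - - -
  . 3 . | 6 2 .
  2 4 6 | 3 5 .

Step 1. [r1c6∈{1,3,4}] r1c6 is the only open cell in col 6 admitting 3, so r1c6=3.
Step 2. [r2c2∈{1}] nothing but 1 survives at r2c2 ⇒ r2c2=1.
Step 3. [r4c3∈{1,5}] 1 has one home in row 4: r4c3. So r4c3=1.
Step 4. [r5c1∈{1}] r5c1 is down to just 1, so r5c1=1.
Step 5. [r2c3∈{4}] r2c3 has the single candidate 4 ⇒ r2c3=4.
Step 6. [r3c2∈{2}] only 2 remains possible at r3c2 ⇒ r3c2=2.
Step 7. [r5c3∈{5}] r5c3 has the single candidate 5 ⇒ r5c3=5.
Step 8. [r3c1∈{4}] only 4 remains possible at r3c1. So r3c1=4.
Step 9. [r5c6∈{4}] r5c6 has the single candidate 4 ⇒ r5c6=4.
Step 10. [r6c6∈{1}] only 1 remains possible at r6c6, so r6c6=1.
Step 11. [r4c5∈{3}] r4c5 is down to just 3 ⇒ r4c5=3.
Step 12. [r4c2∈{5}] nothing but 5 survives at r4c2, so r4c2=5.
Step 13. [r1c5∈{4}] only 4 remains possible at r1c5. So r1c5=4.
Step 14. [r2c4∈{2}] only 2 remains possible at r2c4, so r2c4=2.
Step 15. [r2c5∈{6}] r2c5 has the single candidate 6 ⇒ r2c5=6.
Step 16. [r1c4∈{1}] r1c4 is down to just 1. So r1c4=1.

Answer: 5 6 2 1 4 3 / 3 1 4 2 6 5 / 4 2 3 5 1 6 / 6 5 1 4 3 2 / 1 3 5 6 2 4 / 2 4 6 3 5 1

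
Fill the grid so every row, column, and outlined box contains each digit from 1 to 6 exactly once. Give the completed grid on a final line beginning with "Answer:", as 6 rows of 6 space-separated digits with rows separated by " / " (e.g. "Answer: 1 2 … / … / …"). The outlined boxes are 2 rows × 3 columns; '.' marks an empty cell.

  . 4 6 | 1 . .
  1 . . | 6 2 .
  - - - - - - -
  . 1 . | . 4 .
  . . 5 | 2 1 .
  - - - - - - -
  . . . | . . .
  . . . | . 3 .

Step 1. [r2c3∈{3}] only 3 remains possible at r2c3. So r2c3=3.
Step 2. [r5c5∈{5,6}] col 5 places 6 nowhere but r5c5, so r5c5=6.
Step 3. [r1c1∈{2,5}] r1c1 is the only open cell in row 1 admitting 2 ⇒ r1c1=2.
Step 4. [r4c1∈{3,4,6}] in row 4, 4 fits only at r4c1. So r4c1=4.
Step 5. [r3c4∈{3,5}] across col 4, 3 lands solely at r3c4. So r3c4=3.
Step 6. [r3c6∈{5,6}] across row 3, 5 lands solely at r3c6, so r3c6=5.
Step 7. [r3c1∈{6}] r3c1's peers cover all but 6. So r3c1=6.
Step 8. [r6c1∈{5}] only 5 remains possible at r6c1 ⇒ r6c1=5.
Step 9. [r6c4∈{4}] r6c4's peers cover all but 4 ⇒ r6c4=4.
Step 10. [r5c3∈{1,2,4}] across row 5, 4 lands solely at r5c3. So r5c3=4.
Step 11. [r5c6∈{1,2}] r5c6 is the only open cell in row 5 admitting 1, so r5c6=1.
Step 12. [r5c2∈{2,3}] across row 5, 2 lands solely at r5c2 ⇒ r5c2=2.
Step 13. [r2c6∈{4}] r2c6's peers cover all but 4, so r2c6=4.
Step 14. [r4c2∈{3}] r4c2 is down to just 3, so r4c2=3.
Step 15. [r5c1∈{3}] r5c1 is down to just 3, so r5c1=3.
Step 16. [r6c3∈{1}] r6c3 has the single candidate 1, so r6c3=1.
Step 17. [r6c2∈{6}] r6c2 has the single candidate 6, so r6c2=6.
Step 18. [r1c5∈{5}] only 5 remains possible at r1c5. So r1c5=5.
Step 19. [r2c2∈{5}] only 5 remains possible at r2c2, so r2c2=5.
Step 20. [r1c6∈{3}] r1c6 has the single candidate 3, so r1c6=3.
Step 21. [r6c6∈{2}] r6c6 is down to just 2 ⇒ r6c6=2.
Step 22. [r4c6∈{6}] r4c6 is down to just 6 ⇒ r4c6=6.
Step 23. [r5c4∈{5}] r5c4 is down to just 5, so r5c4=5.
Step 24. [r3c3∈{2}] r3c3's peers cover all but 2 ⇒ r3c3=2.

Answer: 2 4 6 1 5 3 / 1 5 3 6 2 4 / 6 1 2 3 4 5 / 4 3 5 2 1 6 / 3 2 4 5 6 1 / 5 6 1 4 3 2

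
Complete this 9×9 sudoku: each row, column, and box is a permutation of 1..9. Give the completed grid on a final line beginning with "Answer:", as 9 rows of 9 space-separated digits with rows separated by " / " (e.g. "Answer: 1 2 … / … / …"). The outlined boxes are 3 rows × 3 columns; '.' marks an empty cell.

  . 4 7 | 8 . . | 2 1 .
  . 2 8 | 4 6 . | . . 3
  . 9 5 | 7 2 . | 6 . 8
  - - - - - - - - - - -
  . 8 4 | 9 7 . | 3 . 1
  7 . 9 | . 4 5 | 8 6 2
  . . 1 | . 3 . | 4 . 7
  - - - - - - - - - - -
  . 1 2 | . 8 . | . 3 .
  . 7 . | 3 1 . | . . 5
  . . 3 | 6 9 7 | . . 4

Step 1. [r8c7∈{9}] only 9 remains possible at r8c7, so r8c7=9.
Step 2. [r1c1∈{3,6}] across row 1, 6 lands solely at r1c1, so r1c1=6.
Step 3. [r8c6∈{2,4}] in box 8, 2 fits only at r8c6. So r8c6=2.
Step 4. [r9c2∈{5}] only 5 remains possible at r9c2 ⇒ r9c2=5.
Step 5. [r2c8∈{5,7,9}] in col 8, 7 fits only at r2c8. So r2c8=7.
Step 6. [r4c1∈{2,5}] 2 has one home in row 4: r4c1, so r4c1=2.
Step 7. [r2c6∈{1,9}] across row 2, 9 lands solely at r2c6 ⇒ r2c6=9.
Step 8. [r3c6∈{1,3}] in col 6, 1 fits only at r3c6. So r3c6=1.
Step 9. [r8c1∈{4,8}] r8c1 is the only open cell in row 8 admitting 4 ⇒ r8c1=4.
Step 10. [r4c6∈{6}] r4c6 is down to just 6. So r4c6=6.
Step 11. [r9c1∈{8}] r9c1's peers cover all but 8, so r9c1=8.
Step 12. [r6c1∈{5}] r6c1's peers cover all but 5. So r6c1=5.
Step 13. [r6c8∈{9}] r6c8 has the single candidate 9 ⇒ r6c8=9.
Step 14. [r7c6∈{4}] r7c6 has the single candidate 4. So r7c6=4.
Step 15. [r2c7∈{5}] r2c7 is down to just 5, so r2c7=5.
Step 16. [r6c6∈{8}] only 8 remains possible at r6c6, so r6c6=8.
Step 17. [r1c9∈{9}] r1c9 has the single candidate 9, so r1c9=9.
Step 18. [r4c8∈{5}] r4c8 is down to just 5. So r4c8=5.
Step 19. [r7c7∈{7}] only 7 remains possible at r7c7 ⇒ r7c7=7.
Step 20. [r5c4∈{1}] r5c4 has the single candidate 1, so r5c4=1.
Step 21. [r1c5∈{5}] nothing but 5 survives at r1c5 ⇒ r1c5=5.
Step 22. [r3c1∈{3}] r3c1's peers cover all but 3 ⇒ r3c1=3.
Step 23. [r1c6∈{3}] r1c6 is down to just 3 ⇒ r1c6=3.
Step 24. [r3c8∈{4}] nothing but 4 survives at r3c8 ⇒ r3c8=4.
Step 25. [r5c2∈{3}] nothing but 3 survives at r5c2, so r5c2=3.
Step 26. [r6c2∈{6}] nothing but 6 survives at r6c2 ⇒ r6c2=6.
Step 27. [r8c3∈{6}] nothing but 6 survives at r8c3, so r8c3=6.
Step 28. [r7c4∈{5}] r7c4's peers cover all but 5, so r7c4=5.
Step 29. [r9c7∈{1}] only 1 remains possible at r9c7, so r9c7=1.
Step 30. [r8c8∈{8}] nothing but 8 survives at r8c8 ⇒ r8c8=8.
Step 31. [r7c1∈{9}] r7c1 has the single candidate 9 ⇒ r7c1=9.
Step 32. [r9c8∈{2}] only 2 remains possible at r9c8. So r9c8=2.
Step 33. [r6c4∈{2}] r6c4 is down to just 2. So r6c4=2.
Step 34. [r2c1∈{1}] r2c1's peers cover all but 1 ⇒ r2c1=1.
Step 35. [r7c9∈{6}] nothing but 6 survives at r7c9. So r7c9=6.

Answer: 6 4 7 8 5 3 2 1 9 / 1 2 8 4 6 9 5 7 3 / 3 9 5 7 2 1 6 4 8 / 2 8 4 9 7 6 3 5 1 / 7 3 9 1 4 5 8 6 2 / 5 6 1 2 3 8 4 9 7 / 9 1 2 5 8 4 7 3 6 / 4 7 6 3 1 2 9 8 5 / 8 5 3 6 9 7 1 2 4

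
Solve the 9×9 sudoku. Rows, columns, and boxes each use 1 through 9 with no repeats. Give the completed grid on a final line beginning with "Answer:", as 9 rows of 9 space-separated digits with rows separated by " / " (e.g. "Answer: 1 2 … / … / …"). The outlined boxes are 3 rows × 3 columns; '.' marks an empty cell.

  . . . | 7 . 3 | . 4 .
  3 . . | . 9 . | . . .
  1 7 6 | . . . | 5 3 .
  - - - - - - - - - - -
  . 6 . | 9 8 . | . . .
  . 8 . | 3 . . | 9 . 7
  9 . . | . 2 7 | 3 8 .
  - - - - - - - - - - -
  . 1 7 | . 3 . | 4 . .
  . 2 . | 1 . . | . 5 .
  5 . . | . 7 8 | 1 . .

Step 1. [r4c7∈{2}] only 2 remains possible at r4c7 ⇒ r4c7=2.
Step 2. [r4c8∈{1}] nothing but 1 survives at r4c8. So r4c8=1.
Step 3. [r3c5∈{4}] r3c5's peers cover all but 4, so r3c5=4.
Step 4. [r8c5∈{6}] only 6 remains possible at r8c5. So r8c5=6.
Step 5. [r3c9∈{2,8,9}] 9 has one home in row 3: r3c9, so r3c9=9.
Step 6. [r9c2∈{3,4,9}] col 2 places 3 nowhere but r9c2 ⇒ r9c2=3.
Step 7. [r5c8∈{6}] r5c8's peers cover all but 6 ⇒ r5c8=6.
Step 8. [r2c6∈{1,2,5,6}] in col 6, 6 fits only at r2c6, so r2c6=6.
Step 9. [r5c6∈{1,4,5}] col 6 places 1 nowhere but r5c6 ⇒ r5c6=1.
Step 10. [r5c5∈{5}] only 5 remains possible at r5c5 ⇒ r5c5=5.
Step 11. [r2c4∈{2,5,8}] 5 has one home in box 2: r2c4 ⇒ r2c4=5.
Step 12. [r4c6∈{4}] r4c6 has the single candidate 4 ⇒ r4c6=4.
Step 13. [r7c4∈{2}] nothing but 2 survives at r7c4. So r7c4=2.
Step 14. [r9c9∈{2,6}] 6 has one home in row 9: r9c9 ⇒ r9c9=6.
Step 15. [r7c9∈{8}] nothing but 8 survives at r7c9, so r7c9=8.
Step 16. [r6c9∈{4,5}] in col 9, 4 fits only at r6c9 ⇒ r6c9=4.
Step 17. [r6c2∈{5}] r6c2's peers cover all but 5, so r6c2=5.
Step 18. [r1c3∈{2,5,8,9}] in row 1, 5 fits only at r1c3, so r1c3=5.
Step 19. [r8c6∈{9}] r8c6's peers cover all but 9 ⇒ r8c6=9.
Step 20. [r9c8∈{2,9}] in row 9, 2 fits only at r9c8, so r9c8=2.
Step 21. [r2c9∈{1,2}] row 2 places 1 nowhere but r2c9 ⇒ r2c9=1.
Step 22. [r2c3∈{2,4,8}] 2 has one home in row 2: r2c3, so r2c3=2.
Step 23. [r5c3∈{4}] r5c3's peers cover all but 4 ⇒ r5c3=4.
Step 24. [r1c1∈{8}] r1c1 has the single candidate 8, so r1c1=8.
Step 25. [r2c7∈{7,8}] r2c7 is the only open cell in row 2 admitting 8, so r2c7=8.
Step 26. [r1c9∈{2}] nothing but 2 survives at r1c9. So r1c9=2.
Step 27. [r1c5∈{1}] only 1 remains possible at r1c5, so r1c5=1.
Step 28. [r3c4∈{8}] only 8 remains possible at r3c4 ⇒ r3c4=8.
Step 29. [r8c9∈{3}] only 3 remains possible at r8c9 ⇒ r8c9=3.
Step 30. [r9c3∈{9}] r9c3's peers cover all but 9 ⇒ r9c3=9.
Step 31. [r4c1∈{7}] r4c1's peers cover all but 7. So r4c1=7.
Step 32. [r7c6∈{5}] r7c6 has the single candidate 5 ⇒ r7c6=5.
Step 33. [r2c2∈{4}] r2c2 is down to just 4. So r2c2=4.
Step 34. [r7c1∈{6}] r7c1 is down to just 6. So r7c1=6.
Step 35. [r1c7∈{6}] only 6 remains possible at r1c7. So r1c7=6.
Step 36. [r9c4∈{4}] r9c4 is down to just 4, so r9c4=4.
Step 37. [r8c1∈{4}] r8c1 is down to just 4, so r8c1=4.
Step 38. [r6c4∈{6}] nothing but 6 survives at r6c4 ⇒ r6c4=6.
Step 39. [r3c6∈{2}] r3c6 is down to just 2 ⇒ r3c6=2.
Step 40. [r5c1∈{2}] r5c1's peers cover all but 2, so r5c1=2.
Step 41. [r8c3∈{8}] only 8 remains possible at r8c3. So r8c3=8.
Step 42. [r6c3∈{1}] only 1 remains possible at r6c3, so r6c3=1.
Step 43. [r1c2∈{9}] r1c2's peers cover all but 9. So r1c2=9.
Step 44. [r2c8∈{7}] r2c8 has the single candidate 7 ⇒ r2c8=7.
Step 45. [r4c3∈{3}] r4c3 has the single candidate 3. So r4c3=3.
Step 46. [r4c9∈{5}] r4c9 is down to just 5 ⇒ r4c9=5.
Step 47. [r8c7∈{7}] r8c7 has the single candidate 7 ⇒ r8c7=7.
Step 48. [r7c8∈{9}] nothing but 9 survives at r7c8 ⇒ r7c8=9.

Answer: 8 9 5 7 1 3 6 4 2 / 3 4 2 5 9 6 8 7 1 / 1 7 6 8 4 2 5 3 9 / 7 6 3 9 8 4 2 1 5 / 2 8 4 3 5 1 9 6 7 / 9 5 1 6 2 7 3 8 4 / 6 1 7 2 3 5 4 9 8 / 4 2 8 1 6 9 7 5 3 / 5 3 9 4 7 8 1 2 6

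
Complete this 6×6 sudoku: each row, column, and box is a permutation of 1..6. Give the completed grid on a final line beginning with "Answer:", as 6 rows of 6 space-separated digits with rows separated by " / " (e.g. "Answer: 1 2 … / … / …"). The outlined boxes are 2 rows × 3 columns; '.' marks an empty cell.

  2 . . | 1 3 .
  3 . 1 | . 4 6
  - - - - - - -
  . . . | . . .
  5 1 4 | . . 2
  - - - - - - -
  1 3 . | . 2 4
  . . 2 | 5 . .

Step 1. [r3c1∈{6}] r3c1 is down to just 6, so r3c1=6.
Step 2. [r1c6∈{5}] r1c6's peers cover all but 5 ⇒ r1c6=5.
Step 3. [r4c4∈{3,6}] 3 has one home in row 4: r4c4, so r4c4=3.
Step 4. [r1c3∈{6}] nothing but 6 survives at r1c3, so r1c3=6.
Step 5. [r6c2∈{4,6}] r6c2 is the only open cell in col 2 admitting 6, so r6c2=6.
Step 6. [r6c5∈{1}] nothing but 1 survives at r6c5 ⇒ r6c5=1.
Step 7. [r6c6∈{3}] r6c6's peers cover all but 3, so r6c6=3.
Step 8. [r5c3∈{5}] r5c3 is down to just 5 ⇒ r5c3=5.
Step 9. [r5c4∈{6}] only 6 remains possible at r5c4, so r5c4=6.
Step 10. [r2c2∈{5}] r2c2 has the single candidate 5. So r2c2=5.
Step 11. [r3c6∈{1}] r3c6's peers cover all but 1. So r3c6=1.
Step 12. [r3c5∈{5}] r3c5 has the single candidate 5, so r3c5=5.
Step 13. [r6c1∈{4}] r6c1's peers cover all but 4. So r6c1=4.
Step 14. [r3c4∈{4}] r3c4's peers cover all but 4, so r3c4=4.
Step 15. [r4c5∈{6}] r4c5 has the single candidate 6 ⇒ r4c5=6.
Step 16. [r1c2∈{4}] nothing but 4 survives at r1c2, so r1c2=4.
Step 17. [r3c2∈{2}] r3c2 is down to just 2, so r3c2=2.
Step 18. [r2c4∈{2}] only 2 remains possible at r2c4, so r2c4=2.
Step 19. [r3c3∈{3}] only 3 remains possible at r3c3 ⇒ r3c3=3.

Answer: 2 4 6 1 3 5 / 3 5 1 2 4 6 / 6 2 3 4 5 1 / 5 1 4 3 6 2 / 1 3 5 6 2 4 / 4 6 2 5 1 3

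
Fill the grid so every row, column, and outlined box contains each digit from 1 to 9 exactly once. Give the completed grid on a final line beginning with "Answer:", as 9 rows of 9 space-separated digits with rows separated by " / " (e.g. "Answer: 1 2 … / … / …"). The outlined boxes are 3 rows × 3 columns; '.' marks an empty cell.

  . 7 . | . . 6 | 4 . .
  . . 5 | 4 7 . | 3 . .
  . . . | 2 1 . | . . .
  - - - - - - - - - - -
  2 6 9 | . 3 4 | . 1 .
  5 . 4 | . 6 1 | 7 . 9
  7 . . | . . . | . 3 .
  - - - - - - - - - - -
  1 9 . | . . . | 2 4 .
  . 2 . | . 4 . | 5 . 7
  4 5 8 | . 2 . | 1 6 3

Step 1. [r5c4∈{8}] r5c4 is down to just 8, so r5c4=8.
Step 2. [r7c9∈{8}] r7c9's peers cover all but 8, so r7c9=8.
Step 3. [r3c7∈{6,8,9}] r3c7 is the only open cell in col 7 admitting 9. So r3c7=9.
Step 4. [r1c5∈{5,8,9}] r1c5 is the only open cell in col 5 admitting 8. So r1c5=8.
Step 5. [r2c6∈{9}] only 9 remains possible at r2c6. So r2c6=9.
Step 6. [r1c3∈{1,2,3}] in col 3, 2 fits only at r1c3. So r1c3=2.
Step 7. [r4c9∈{5}] r4c9 has the single candidate 5, so r4c9=5.
Step 8. [r7c3∈{3,6,7}] 7 has one home in col 3: r7c3 ⇒ r7c3=7.
Step 9. [r3c9∈{6}] nothing but 6 survives at r3c9, so r3c9=6.
Step 10. [r3c3∈{3}] nothing but 3 survives at r3c3. So r3c3=3.
Step 11. [r3c1∈{8}] r3c1's peers cover all but 8 ⇒ r3c1=8.
Step 12. [r3c6∈{5}] r3c6 has the single candidate 5, so r3c6=5.
Step 13. [r8c1∈{3,6}] r8c1 is the only open cell in col 1 admitting 3. So r8c1=3.
Step 14. [r7c4∈{3,5,6}] r7c4 is the only open cell in row 7 admitting 6, so r7c4=6.
Step 15. [r9c4∈{7,9}] row 9 places 9 nowhere but r9c4, so r9c4=9.
Step 16. [r2c2∈{1}] r2c2's peers cover all but 1, so r2c2=1.
Step 17. [r2c9∈{2}] r2c9 has the single candidate 2. So r2c9=2.
Step 18. [r6c2∈{8}] only 8 remains possible at r6c2, so r6c2=8.
Step 19. [r6c4∈{5}] only 5 remains possible at r6c4. So r6c4=5.
Step 20. [r8c6∈{8}] r8c6's peers cover all but 8. So r8c6=8.
Step 21. [r1c4∈{3}] nothing but 3 survives at r1c4 ⇒ r1c4=3.
Step 22. [r8c8∈{9}] nothing but 9 survives at r8c8 ⇒ r8c8=9.
Step 23. [r4c7∈{8}] r4c7's peers cover all but 8 ⇒ r4c7=8.
Step 24. [r8c3∈{6}] r8c3 has the single candidate 6. So r8c3=6.
Step 25. [r3c2∈{4}] r3c2's peers cover all but 4. So r3c2=4.
Step 26. [r3c8∈{7}] r3c8 has the single candidate 7, so r3c8=7.
Step 27. [r1c8∈{5}] only 5 remains possible at r1c8, so r1c8=5.
Step 28. [r6c3∈{1}] only 1 remains possible at r6c3. So r6c3=1.
Step 29. [r9c6∈{7}] r9c6 is down to just 7 ⇒ r9c6=7.
Step 30. [r1c1∈{9}] r1c1's peers cover all but 9, so r1c1=9.
Step 31. [r8c4∈{1}] r8c4 is down to just 1 ⇒ r8c4=1.
Step 32. [r7c5∈{5}] nothing but 5 survives at r7c5 ⇒ r7c5=5.
Step 33. [r6c7∈{6}] nothing but 6 survives at r6c7 ⇒ r6c7=6.
Step 34. [r2c8∈{8}] r2c8 is down to just 8. So r2c8=8.
Step 35. [r1c9∈{1}] r1c9 is down to just 1, so r1c9=1.
Step 36. [r6c9∈{4}] r6c9 has the single candidate 4. So r6c9=4.
Step 37. [r2c1∈{6}] r2c1's peers cover all but 6 ⇒ r2c1=6.
Step 38. [r6c6∈{2}] r6c6 is down to just 2. So r6c6=2.
Step 39. [r5c2∈{3}] r5c2's peers cover all but 3 ⇒ r5c2=3.
Step 40. [r4c4∈{7}] r4c4's peers cover all but 7 ⇒ r4c4=7.
Step 41. [r5c8∈{2}] r5c8's peers cover all but 2 ⇒ r5c8=2.
Step 42. [r6c5∈{9}] nothing but 9 survives at r6c5, so r6c5=9.
Step 43. [r7c6∈{3}] only 3 remains possible at r7c6, so r7c6=3.

Answer: 9 7 2 3 8 6 4 5 1 / 6 1 5 4 7 9 3 8 2 / 8 4 3 2 1 5 9 7 6 / 2 6 9 7 3 4 8 1 5 / 5 3 4 8 6 1 7 2 9 / 7 8 1 5 9 2 6 3 4 / 1 9 7 6 5 3 2 4 8 / 3 2 6 1 4 8 5 9 7 / 4 5 8 9 2 7 1 6 3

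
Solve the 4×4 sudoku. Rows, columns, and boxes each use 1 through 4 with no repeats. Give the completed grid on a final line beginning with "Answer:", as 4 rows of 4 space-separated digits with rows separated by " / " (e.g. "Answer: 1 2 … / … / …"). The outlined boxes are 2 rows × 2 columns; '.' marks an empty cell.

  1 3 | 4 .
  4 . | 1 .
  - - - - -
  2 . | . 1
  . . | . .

Step 1. [r4c4∈{2,3,4}] col 4 places 4 nowhere but r4c4, so r4c4=4.
Step 2. [r1c4∈{2}] r1c4's peers cover all but 2, so r1c4=2.
Step 3. [r3c3∈{3}] only 3 remains possible at r3c3 ⇒ r3c3=3.
Step 4. [r4c2∈{1}] r4c2 is down to just 1, so r4c2=1.
Step 5. [r2c4∈{3}] r2c4's peers cover all but 3 ⇒ r2c4=3.
Step 6. [r2c2∈{2}] r2c2 is down to just 2 ⇒ r2c2=2.
Step 7. [r4c3∈{2}] only 2 remains possible at r4c3. So r4c3=2.
Step 8. [r3c2∈{4}] nothing but 4 survives at r3c2 ⇒ r3c2=4.
Step 9. [r4c1∈{3}] r4c1 is down to just 3. So r4c1=3.

Answer: 1 3 4 2 / 4 2 1 3 / 2 4 3 1 / 3 1 2 4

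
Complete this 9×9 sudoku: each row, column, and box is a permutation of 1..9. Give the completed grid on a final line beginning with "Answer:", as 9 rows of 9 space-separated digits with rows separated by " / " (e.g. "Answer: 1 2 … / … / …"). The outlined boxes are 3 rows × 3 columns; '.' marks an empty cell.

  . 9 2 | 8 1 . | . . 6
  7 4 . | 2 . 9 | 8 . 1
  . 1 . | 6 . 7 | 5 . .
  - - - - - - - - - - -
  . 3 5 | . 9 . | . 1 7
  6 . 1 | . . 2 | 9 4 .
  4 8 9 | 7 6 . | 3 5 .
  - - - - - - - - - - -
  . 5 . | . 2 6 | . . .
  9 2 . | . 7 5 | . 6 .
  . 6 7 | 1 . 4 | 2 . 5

Step 1. [r2c8∈{3}] r2c8 has the single candidate 3, so r2c8=3.
Step 2. [r8c4∈{3}] r8c4 has the single candidate 3. So r8c4=3.
Step 3. [r7c9∈{3,4,8,9}] in col 9, 3 fits only at r7c9. So r7c9=3.
Step 4. [r3c3∈{3,8}] across col 3, 3 lands solely at r3c3 ⇒ r3c3=3.
Step 5. [r1c7∈{4,7}] r1c7 is the only open cell in row 1 admitting 4. So r1c7=4.
Step 6. [r9c8∈{8,9}] r9c8 is the only open cell in row 9 admitting 9 ⇒ r9c8=9.
Step 7. [r7c8∈{7,8}] across col 8, 8 lands solely at r7c8, so r7c8=8.
Step 8. [r5c5∈{3,5,8}] 3 has one home in row 5: r5c5. So r5c5=3.
Step 9. [r8c3∈{4,8}] r8c3 is the only open cell in row 8 admitting 8 ⇒ r8c3=8.
Step 10. [r7c1∈{1}] r7c1's peers cover all but 1 ⇒ r7c1=1.
Step 11. [r3c9∈{2,9}] 9 has one home in row 3: r3c9. So r3c9=9.
Step 12. [r1c1∈{5}] only 5 remains possible at r1c1 ⇒ r1c1=5.
Step 13. [r8c7∈{1}] only 1 remains possible at r8c7 ⇒ r8c7=1.
Step 14. [r9c1∈{3}] r9c1 is down to just 3 ⇒ r9c1=3.
Step 15. [r4c6∈{8}] r4c6's peers cover all but 8 ⇒ r4c6=8.
Step 16. [r5c4∈{5}] r5c4 has the single candidate 5, so r5c4=5.
Step 17. [r5c9∈{8}] nothing but 8 survives at r5c9. So r5c9=8.
Step 18. [r4c4∈{4}] r4c4 is down to just 4, so r4c4=4.
Step 19. [r3c8∈{2}] nothing but 2 survives at r3c8, so r3c8=2.
Step 20. [r9c5∈{8}] r9c5 is down to just 8, so r9c5=8.
Step 21. [r2c3∈{6}] nothing but 6 survives at r2c3. So r2c3=6.
Step 22. [r1c6∈{3}] r1c6's peers cover all but 3. So r1c6=3.
Step 23. [r3c1∈{8}] only 8 remains possible at r3c1. So r3c1=8.
Step 24. [r1c8∈{7}] nothing but 7 survives at r1c8 ⇒ r1c8=7.
Step 25. [r4c7∈{6}] r4c7 is down to just 6. So r4c7=6.
Step 26. [r7c3∈{4}] r7c3 has the single candidate 4. So r7c3=4.
Step 27. [r7c7∈{7}] only 7 remains possible at r7c7, so r7c7=7.
Step 28. [r8c9∈{4}] r8c9 is down to just 4. So r8c9=4.
Step 29. [r6c9∈{2}] r6c9 has the single candidate 2. So r6c9=2.
Step 30. [r2c5∈{5}] r2c5's peers cover all but 5. So r2c5=5.
Step 31. [r6c6∈{1}] r6c6 has the single candidate 1, so r6c6=1.
Step 32. [r3c5∈{4}] nothing but 4 survives at r3c5. So r3c5=4.
Step 33. [r7c4∈{9}] nothing but 9 survives at r7c4, so r7c4=9.
Step 34. [r4c1∈{2}] r4c1's peers cover all but 2. So r4c1=2.
Step 35. [r5c2∈{7}] r5c2's peers cover all but 7. So r5c2=7.

Answer: 5 9 2 8 1 3 4 7 6 / 7 4 6 2 5 9 8 3 1 / 8 1 3 6 4 7 5 2 9 / 2 3 5 4 9 8 6 1 7 / 6 7 1 5 3 2 9 4 8 / 4 8 9 7 6 1 3 5 2 / 1 5 4 9 2 6 7 8 3 / 9 2 8 3 7 5 1 6 4 / 3 6 7 1 8 4 2 9 5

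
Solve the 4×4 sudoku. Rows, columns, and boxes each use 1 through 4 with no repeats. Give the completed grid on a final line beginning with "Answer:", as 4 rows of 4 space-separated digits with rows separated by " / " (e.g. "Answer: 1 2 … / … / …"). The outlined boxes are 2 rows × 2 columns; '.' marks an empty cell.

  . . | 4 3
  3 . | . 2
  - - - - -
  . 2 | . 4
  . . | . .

Step 1. [r3c1∈{1}] r3c1 is down to just 1, so r3c1=1.
Step 2. [r2c2∈{1,4}] across row 2, 4 lands solely at r2c2, so r2c2=4.
Step 3. [r4c3∈{1,2,3}] in row 4, 2 fits only at r4c3 ⇒ r4c3=2.
Step 4. [r4c2∈{3}] r4c2 has the single candidate 3 ⇒ r4c2=3.
Step 5. [r2c3∈{1}] only 1 remains possible at r2c3 ⇒ r2c3=1.
Step 6. [r1c1∈{2}] r1c1's peers cover all but 2, so r1c1=2.
Step 7. [r1c2∈{1}] only 1 remains possible at r1c2. So r1c2=1.
Step 8. [r4c1∈{4}] only 4 remains possible at r4c1 ⇒ r4c1=4.
Step 9. [r4c4∈{1}] r4c4 has the single candidate 1, so r4c4=1.
Step 10. [r3c3∈{3}] only 3 remains possible at r3c3. So r3c3=3.

Answer: 2 1 4 3 / 3 4 1 2 / 1 2 3 4 / 4 3 2 1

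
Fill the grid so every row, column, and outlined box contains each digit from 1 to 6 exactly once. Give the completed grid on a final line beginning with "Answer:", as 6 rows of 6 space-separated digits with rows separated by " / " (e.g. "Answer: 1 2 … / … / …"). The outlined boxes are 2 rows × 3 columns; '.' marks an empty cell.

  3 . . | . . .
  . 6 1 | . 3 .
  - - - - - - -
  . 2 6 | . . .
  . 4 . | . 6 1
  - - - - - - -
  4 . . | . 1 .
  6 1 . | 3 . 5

Step 1. [r1c3∈{2,4,5}] across col 3, 4 lands solely at r1c3, so r1c3=4.
Step 2. [r4c1∈{5}] r4c1's peers cover all but 5. So r4c1=5.
Step 3. [r2c4∈{2,4,5}] in row 2, 5 fits only at r2c4, so r2c4=5.
Step 4. [r1c5∈{2}] r1c5 is down to just 2, so r1c5=2.
Step 5. [r5c3∈{2,3,5}] r5c3 is the only open cell in col 3 admitting 5. So r5c3=5.
Step 6. [r1c6∈{6}] r1c6's peers cover all but 6, so r1c6=6.
Step 7. [r3c4∈{4}] r3c4's peers cover all but 4. So r3c4=4.
Step 8. [r5c6∈{2}] r5c6 has the single candidate 2. So r5c6=2.
Step 9. [r1c2∈{5}] nothing but 5 survives at r1c2, so r1c2=5.
Step 10. [r6c5∈{4}] r6c5's peers cover all but 4. So r6c5=4.
Step 11. [r2c1∈{2}] only 2 remains possible at r2c1 ⇒ r2c1=2.
Step 12. [r5c2∈{3}] r5c2 is down to just 3, so r5c2=3.
Step 13. [r6c3∈{2}] r6c3 is down to just 2 ⇒ r6c3=2.
Step 14. [r4c4∈{2}] nothing but 2 survives at r4c4. So r4c4=2.
Step 15. [r1c4∈{1}] r1c4 is down to just 1, so r1c4=1.
Step 16. [r4c3∈{3}] r4c3 has the single candidate 3. So r4c3=3.
Step 17. [r3c1∈{1}] r3c1's peers cover all but 1. So r3c1=1.
Step 18. [r5c4∈{6}] only 6 remains possible at r5c4, so r5c4=6.
Step 19. [r2c6∈{4}] r2c6 is down to just 4 ⇒ r2c6=4.
Step 20. [r3c5∈{5}] only 5 remains possible at r3c5 ⇒ r3c5=5.
Step 21. [r3c6∈{3}] r3c6 is down to just 3, so r3c6=3.

Answer: 3 5 4 1 2 6 / 2 6 1 5 3 4 / 1 2 6 4 5 3 / 5 4 3 2 6 1 / 4 3 5 6 1 2 / 6 1 2 3 4 5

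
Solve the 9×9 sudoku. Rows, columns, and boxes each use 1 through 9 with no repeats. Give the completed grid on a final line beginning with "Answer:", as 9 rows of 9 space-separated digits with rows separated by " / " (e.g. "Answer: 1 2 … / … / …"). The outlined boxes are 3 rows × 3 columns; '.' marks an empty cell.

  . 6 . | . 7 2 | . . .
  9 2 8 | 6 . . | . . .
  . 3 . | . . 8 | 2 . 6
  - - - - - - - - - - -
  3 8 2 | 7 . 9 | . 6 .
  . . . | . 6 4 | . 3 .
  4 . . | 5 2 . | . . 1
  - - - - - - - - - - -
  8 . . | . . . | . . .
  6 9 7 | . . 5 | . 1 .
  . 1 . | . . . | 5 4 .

Step 1. [r5c9∈{2,5,7,8,9}] 2 has one home in row 5: r5c9. So r5c9=2.
Step 2. [r8c4∈{2,3,4,8}] r8c4 is the only open cell in row 8 admitting 2, so r8c4=2.
Step 3. [r8c5∈{3,4,8}] across row 8, 4 lands solely at r8c5, so r8c5=4.
Step 4. [r9c3∈{3}] r9c3 has the single candidate 3, so r9c3=3.
Step 5. [r4c5∈{1}] nothing but 1 survives at r4c5, so r4c5=1.
Step 6. [r6c2∈{7}] r6c2's peers cover all but 7. So r6c2=7.
Step 7. [r5c7∈{7,8,9}] row 5 places 7 nowhere but r5c7. So r5c7=7.
Step 8. [r3c1∈{1,5,7}] in col 1, 7 fits only at r3c1 ⇒ r3c1=7.
Step 9. [r4c7∈{4}] nothing but 4 survives at r4c7. So r4c7=4.
Step 10. [r2c9∈{3,4,5,7}] r2c9 is the only open cell in row 2 admitting 4. So r2c9=4.
Step 11. [r7c7∈{3,6,9}] in col 7, 6 fits only at r7c7. So r7c7=6.
Step 12. [r9c5∈{8,9}] 8 has one home in col 5: r9c5. So r9c5=8.
Step 13. [r9c4∈{9}] r9c4 has the single candidate 9, so r9c4=9.
Step 14. [r7c5∈{3}] r7c5 has the single candidate 3, so r7c5=3.
Step 15. [r1c4∈{1,3,4}] 3 has one home in col 4: r1c4. So r1c4=3.
Step 16. [r1c3∈{1,4,5}] in row 1, 4 fits only at r1c3, so r1c3=4.
Step 17. [r7c3∈{5}] only 5 remains possible at r7c3. So r7c3=5.
Step 18. [r1c1∈{1,5}] 5 has one home in box 1: r1c1 ⇒ r1c1=5.
Step 19. [r2c6∈{1}] nothing but 1 survives at r2c6 ⇒ r2c6=1.
Step 20. [r9c9∈{7}] nothing but 7 survives at r9c9 ⇒ r9c9=7.
Step 21. [r3c5∈{5,9}] in col 5, 9 fits only at r3c5 ⇒ r3c5=9.
Step 22. [r7c9∈{9}] only 9 remains possible at r7c9 ⇒ r7c9=9.
Step 23. [r1c9∈{8}] r1c9 has the single candidate 8, so r1c9=8.
Step 24. [r5c3∈{1,9}] across row 5, 9 lands solely at r5c3 ⇒ r5c3=9.
Step 25. [r6c8∈{8,9}] across col 8, 8 lands solely at r6c8. So r6c8=8.
Step 26. [r2c7∈{3}] nothing but 3 survives at r2c7 ⇒ r2c7=3.
Step 27. [r2c8∈{5,7}] across row 2, 7 lands solely at r2c8, so r2c8=7.
Step 28. [r1c8∈{9}] nothing but 9 survives at r1c8 ⇒ r1c8=9.
Step 29. [r7c4∈{1}] nothing but 1 survives at r7c4, so r7c4=1.
Step 30. [r6c6∈{3}] nothing but 3 survives at r6c6. So r6c6=3.
Step 31. [r9c6∈{6}] nothing but 6 survives at r9c6, so r9c6=6.
Step 32. [r7c6∈{7}] r7c6 is down to just 7 ⇒ r7c6=7.
Step 33. [r2c5∈{5}] only 5 remains possible at r2c5 ⇒ r2c5=5.
Step 34. [r6c3∈{6}] r6c3's peers cover all but 6. So r6c3=6.
Step 35. [r1c7∈{1}] r1c7 is down to just 1, so r1c7=1.
Step 36. [r9c1∈{2}] r9c1's peers cover all but 2 ⇒ r9c1=2.
Step 37. [r5c1∈{1}] r5c1 is down to just 1, so r5c1=1.
Step 38. [r8c9∈{3}] r8c9 is down to just 3. So r8c9=3.
Step 39. [r6c7∈{9}] r6c7 is down to just 9, so r6c7=9.
Step 40. [r3c3∈{1}] r3c3 has the single candidate 1 ⇒ r3c3=1.
Step 41. [r5c4∈{8}] r5c4's peers cover all but 8. So r5c4=8.
Step 42. [r7c8∈{2}] r7c8 is down to just 2, so r7c8=2.
Step 43. [r7c2∈{4}] r7c2 has the single candidate 4 ⇒ r7c2=4.
Step 44. [r3c4∈{4}] r3c4's peers cover all but 4, so r3c4=4.
Step 45. [r8c7∈{8}] only 8 remains possible at r8c7 ⇒ r8c7=8.
Step 46. [r4c9∈{5}] r4c9's peers cover all but 5, so r4c9=5.
Step 47. [r5c2∈{5}] only 5 remains possible at r5c2. So r5c2=5.
Step 48. [r3c8∈{5}] only 5 remains possible at r3c8. So r3c8=5.

Answer: 5 6 4 3 7 2 1 9 8 / 9 2 8 6 5 1 3 7 4 / 7 3 1 4 9 8 2 5 6 / 3 8 2 7 1 9 4 6 5 / 1 5 9 8 6 4 7 3 2 / 4 7 6 5 2 3 9 8 1 / 8 4 5 1 3 7 6 2 9 / 6 9 7 2 4 5 8 1 3 / 2 1 3 9 8 6 5 4 7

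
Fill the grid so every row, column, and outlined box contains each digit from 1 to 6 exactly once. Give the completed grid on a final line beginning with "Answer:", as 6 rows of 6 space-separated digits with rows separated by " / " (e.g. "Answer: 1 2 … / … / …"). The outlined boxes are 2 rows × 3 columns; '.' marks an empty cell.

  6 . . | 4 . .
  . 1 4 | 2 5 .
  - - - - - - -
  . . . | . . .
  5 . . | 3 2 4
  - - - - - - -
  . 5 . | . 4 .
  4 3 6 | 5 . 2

Step 1. [r6c5∈{1}] only 1 remains possible at r6c5 ⇒ r6c5=1.
Step 2. [r3c4∈{1,6}] col 4 places 1 nowhere but r3c4 ⇒ r3c4=1.
Step 3. [r1c5∈{3}] r1c5 has the single candidate 3. So r1c5=3.
Step 4. [r1c2∈{2}] r1c2's peers cover all but 2, so r1c2=2.
Step 5. [r5c1∈{1,2}] across col 1, 1 lands solely at r5c1, so r5c1=1.
Step 6. [r3c1∈{2,3}] in col 1, 2 fits only at r3c1. So r3c1=2.
Step 7. [r3c5∈{6}] r3c5 has the single candidate 6, so r3c5=6.
Step 8. [r5c4∈{6}] r5c4 is down to just 6, so r5c4=6.
Step 9. [r1c6∈{1}] nothing but 1 survives at r1c6. So r1c6=1.
Step 10. [r3c3∈{3}] r3c3 is down to just 3 ⇒ r3c3=3.
Step 11. [r4c2∈{6}] nothing but 6 survives at r4c2. So r4c2=6.
Step 12. [r5c3∈{2}] only 2 remains possible at r5c3. So r5c3=2.
Step 13. [r3c6∈{5}] only 5 remains possible at r3c6, so r3c6=5.
Step 14. [r5c6∈{3}] r5c6 is down to just 3. So r5c6=3.
Step 15. [r2c1∈{3}] r2c1 has the single candidate 3, so r2c1=3.
Step 16. [r1c3∈{5}] r1c3 is down to just 5 ⇒ r1c3=5.
Step 17. [r3c2∈{4}] r3c2 is down to just 4, so r3c2=4.
Step 18. [r4c3∈{1}] nothing but 1 survives at r4c3, so r4c3=1.
Step 19. [r2c6∈{6}] r2c6's peers cover all but 6, so r2c6=6.

Answer: 6 2 5 4 3 1 / 3 1 4 2 5 6 / 2 4 3 1 6 5 / 5 6 1 3 2 4 / 1 5 2 6 4 3 / 4 3 6 5 1 2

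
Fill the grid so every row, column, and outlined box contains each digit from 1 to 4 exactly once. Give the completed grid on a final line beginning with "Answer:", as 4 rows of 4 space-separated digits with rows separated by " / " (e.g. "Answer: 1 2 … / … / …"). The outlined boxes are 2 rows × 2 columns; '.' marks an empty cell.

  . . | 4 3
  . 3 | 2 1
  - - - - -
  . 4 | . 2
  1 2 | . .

Step 1. [r3c1∈{3}] nothing but 3 survives at r3c1. So r3c1=3.
Step 2. [r1c1∈{2}] nothing but 2 survives at r1c1, so r1c1=2.
Step 3. [r1c2∈{1}] nothing but 1 survives at r1c2. So r1c2=1.
Step 4. [r2c1∈{4}] r2c1 is down to just 4. So r2c1=4.
Step 5. [r3c3∈{1}] r3c3 has the single candidate 1, so r3c3=1.
Step 6. [r4c4∈{4}] r4c4 has the single candidate 4, so r4c4=4.
Step 7. [r4c3∈{3}] r4c3 is down to just 3, so r4c3=3.

Answer: 2 1 4 3 / 4 3 2 1 / 3 4 1 2 / 1 2 3 4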